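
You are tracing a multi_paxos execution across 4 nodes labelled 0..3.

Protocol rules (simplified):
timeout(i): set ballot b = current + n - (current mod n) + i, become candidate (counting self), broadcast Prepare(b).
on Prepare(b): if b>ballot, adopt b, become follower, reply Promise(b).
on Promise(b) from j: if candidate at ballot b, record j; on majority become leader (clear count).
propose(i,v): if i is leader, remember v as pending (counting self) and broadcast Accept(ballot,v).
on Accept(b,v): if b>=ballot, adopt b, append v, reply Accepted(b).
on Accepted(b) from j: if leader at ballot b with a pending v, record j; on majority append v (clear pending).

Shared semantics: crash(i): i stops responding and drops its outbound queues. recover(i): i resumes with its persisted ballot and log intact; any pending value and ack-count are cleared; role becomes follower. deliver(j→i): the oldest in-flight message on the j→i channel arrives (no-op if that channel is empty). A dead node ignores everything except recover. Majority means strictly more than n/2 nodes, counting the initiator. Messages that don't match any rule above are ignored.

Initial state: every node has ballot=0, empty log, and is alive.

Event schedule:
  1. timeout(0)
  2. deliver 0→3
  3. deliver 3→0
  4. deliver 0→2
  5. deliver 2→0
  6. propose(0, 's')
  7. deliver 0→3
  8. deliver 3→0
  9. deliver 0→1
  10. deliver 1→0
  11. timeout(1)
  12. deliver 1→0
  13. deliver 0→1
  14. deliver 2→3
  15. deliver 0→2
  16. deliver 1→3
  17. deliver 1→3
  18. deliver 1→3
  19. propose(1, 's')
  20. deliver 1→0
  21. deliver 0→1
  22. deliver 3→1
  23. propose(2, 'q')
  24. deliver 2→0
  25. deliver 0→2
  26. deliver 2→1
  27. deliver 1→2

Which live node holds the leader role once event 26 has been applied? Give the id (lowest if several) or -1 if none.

step 1 timeout(0): 0={cand,b=4,log=-}
step 2 deliver 0→3: 3={foll,b=4,log=-}
step 3 deliver 3→0: —
step 4 deliver 0→2: 2={foll,b=4,log=-}
step 5 deliver 2→0: 0={lead,b=4,log=-}
step 6 propose(0,'s'): —
step 7 deliver 0→3: 3={foll,b=4,log=s}
step 8 deliver 3→0: —
step 9 deliver 0→1: 1={foll,b=4,log=-}
step 10 deliver 1→0: —
step 11 timeout(1): 1={cand,b=9,log=-}
step 12 deliver 1→0: 0={foll,b=9,log=-}
step 13 deliver 0→1: —
step 14 deliver 2→3: —
step 15 deliver 0→2: 2={foll,b=4,log=s}
step 16 deliver 1→3: 3={foll,b=9,log=s}
step 17 deliver 1→3: —
step 18 deliver 1→3: —
step 19 propose(1,'s'): —
step 20 deliver 1→0: —
step 21 deliver 0→1: —
step 22 deliver 3→1: 1={lead,b=9,log=-}
step 23 propose(2,'q'): —
step 24 deliver 2→0: —
step 25 deliver 0→2: —
step 26 deliver 2→1: —

1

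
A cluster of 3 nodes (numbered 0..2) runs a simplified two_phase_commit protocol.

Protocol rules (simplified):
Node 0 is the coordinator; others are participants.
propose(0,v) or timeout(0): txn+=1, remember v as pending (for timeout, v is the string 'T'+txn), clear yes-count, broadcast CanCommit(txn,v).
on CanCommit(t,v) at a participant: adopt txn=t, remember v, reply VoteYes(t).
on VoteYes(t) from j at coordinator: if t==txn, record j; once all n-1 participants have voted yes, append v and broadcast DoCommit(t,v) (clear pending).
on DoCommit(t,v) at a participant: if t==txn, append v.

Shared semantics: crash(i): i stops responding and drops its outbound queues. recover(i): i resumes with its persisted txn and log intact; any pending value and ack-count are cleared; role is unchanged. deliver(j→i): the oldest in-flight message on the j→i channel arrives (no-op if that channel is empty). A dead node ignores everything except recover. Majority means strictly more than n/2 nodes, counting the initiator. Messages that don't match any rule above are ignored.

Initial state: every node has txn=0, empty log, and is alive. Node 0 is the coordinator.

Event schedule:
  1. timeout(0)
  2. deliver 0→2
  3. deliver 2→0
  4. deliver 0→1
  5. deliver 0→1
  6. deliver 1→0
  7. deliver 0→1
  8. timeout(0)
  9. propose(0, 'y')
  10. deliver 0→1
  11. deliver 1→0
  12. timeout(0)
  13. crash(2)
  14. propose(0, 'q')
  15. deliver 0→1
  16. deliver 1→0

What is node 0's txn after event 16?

5

e1 timeout(0): 0[coor,t=1,-]
e2 deliver 0→2: 2[part,t=1,-]
e3 deliver 2→0: ·
e4 deliver 0→1: 1[part,t=1,-]
e5 deliver 0→1: ·
e6 deliver 1→0: 0[coor,t=1,T1]
e7 deliver 0→1: 1[part,t=1,T1]
e8 timeout(0): 0[coor,t=2,T1]
e9 propose(0,'y'): 0[coor,t=3,T1]
e10 deliver 0→1: 1[part,t=2,T1]
e11 deliver 1→0: ·
e12 timeout(0): 0[coor,t=4,T1]
e13 crash(2): 2[✗part,t=1,-]
e14 propose(0,'q'): 0[coor,t=5,T1]
e15 deliver 0→1: 1[part,t=3,T1]
e16 deliver 1→0: ·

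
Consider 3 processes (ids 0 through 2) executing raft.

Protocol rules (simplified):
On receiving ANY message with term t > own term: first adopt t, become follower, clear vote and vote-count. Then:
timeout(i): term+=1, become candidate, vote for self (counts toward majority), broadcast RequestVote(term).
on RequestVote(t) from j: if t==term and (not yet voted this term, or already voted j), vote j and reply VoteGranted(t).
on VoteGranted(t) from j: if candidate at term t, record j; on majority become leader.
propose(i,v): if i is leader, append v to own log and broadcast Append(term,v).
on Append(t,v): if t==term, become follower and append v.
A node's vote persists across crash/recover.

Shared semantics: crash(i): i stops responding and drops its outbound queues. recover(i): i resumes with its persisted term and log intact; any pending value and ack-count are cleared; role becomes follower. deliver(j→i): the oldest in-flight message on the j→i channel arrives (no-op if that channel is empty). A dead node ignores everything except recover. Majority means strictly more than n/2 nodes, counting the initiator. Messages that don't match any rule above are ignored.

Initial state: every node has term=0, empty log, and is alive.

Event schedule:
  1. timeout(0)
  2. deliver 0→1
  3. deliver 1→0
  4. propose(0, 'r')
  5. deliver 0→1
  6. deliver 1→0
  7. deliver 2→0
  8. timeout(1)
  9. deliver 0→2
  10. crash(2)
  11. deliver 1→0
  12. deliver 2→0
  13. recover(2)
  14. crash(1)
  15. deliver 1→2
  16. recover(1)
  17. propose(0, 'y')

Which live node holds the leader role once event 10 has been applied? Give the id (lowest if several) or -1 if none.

1. timeout(0):  <0:cand t1 ->
2. deliver 0→1:  <1:foll t1 ->
3. deliver 1→0:  <0:lead t1 ->
4. propose(0,'r'):  <0:lead t1 r>
5. deliver 0→1:  <1:foll t1 r>
6. deliver 1→0:  nop
7. deliver 2→0:  nop
8. timeout(1):  <1:cand t2 r>
9. deliver 0→2:  <2:foll t1 ->
10. crash(2):  <2:✗foll t1 ->

0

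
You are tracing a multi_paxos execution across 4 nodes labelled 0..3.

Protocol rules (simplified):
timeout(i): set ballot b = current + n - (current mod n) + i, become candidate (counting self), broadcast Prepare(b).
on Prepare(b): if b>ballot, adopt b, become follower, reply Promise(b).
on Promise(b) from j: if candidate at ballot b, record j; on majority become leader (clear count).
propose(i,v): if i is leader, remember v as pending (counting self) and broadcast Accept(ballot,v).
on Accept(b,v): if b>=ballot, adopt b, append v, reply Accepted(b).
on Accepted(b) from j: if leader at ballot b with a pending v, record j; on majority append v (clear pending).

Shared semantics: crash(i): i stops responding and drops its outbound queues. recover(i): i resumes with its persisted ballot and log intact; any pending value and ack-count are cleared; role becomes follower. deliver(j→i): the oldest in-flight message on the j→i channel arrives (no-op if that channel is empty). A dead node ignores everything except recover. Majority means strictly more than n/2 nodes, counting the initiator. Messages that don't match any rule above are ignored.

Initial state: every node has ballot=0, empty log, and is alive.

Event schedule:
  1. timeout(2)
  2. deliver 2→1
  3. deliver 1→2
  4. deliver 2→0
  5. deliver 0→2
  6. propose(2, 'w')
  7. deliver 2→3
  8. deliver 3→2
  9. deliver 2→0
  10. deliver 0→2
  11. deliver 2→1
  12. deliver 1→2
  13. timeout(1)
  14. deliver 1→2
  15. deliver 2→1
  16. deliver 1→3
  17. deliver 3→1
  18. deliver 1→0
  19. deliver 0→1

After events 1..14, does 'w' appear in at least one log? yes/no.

after 1 — timeout(2): n2:cand/b6/[-]
after 2 — deliver 2→1: n1:foll/b6/[-]
after 3 — deliver 1→2: ·
after 4 — deliver 2→0: n0:foll/b6/[-]
after 5 — deliver 0→2: n2:lead/b6/[-]
after 6 — propose(2,'w'): ·
after 7 — deliver 2→3: n3:foll/b6/[-]
after 8 — deliver 3→2: ·
after 9 — deliver 2→0: n0:foll/b6/[w]
after 10 — deliver 0→2: ·
after 11 — deliver 2→1: n1:foll/b6/[w]
after 12 — deliver 1→2: n2:lead/b6/[w]
after 13 — timeout(1): n1:cand/b9/[w]
after 14 — deliver 1→2: n2:foll/b9/[w]

yes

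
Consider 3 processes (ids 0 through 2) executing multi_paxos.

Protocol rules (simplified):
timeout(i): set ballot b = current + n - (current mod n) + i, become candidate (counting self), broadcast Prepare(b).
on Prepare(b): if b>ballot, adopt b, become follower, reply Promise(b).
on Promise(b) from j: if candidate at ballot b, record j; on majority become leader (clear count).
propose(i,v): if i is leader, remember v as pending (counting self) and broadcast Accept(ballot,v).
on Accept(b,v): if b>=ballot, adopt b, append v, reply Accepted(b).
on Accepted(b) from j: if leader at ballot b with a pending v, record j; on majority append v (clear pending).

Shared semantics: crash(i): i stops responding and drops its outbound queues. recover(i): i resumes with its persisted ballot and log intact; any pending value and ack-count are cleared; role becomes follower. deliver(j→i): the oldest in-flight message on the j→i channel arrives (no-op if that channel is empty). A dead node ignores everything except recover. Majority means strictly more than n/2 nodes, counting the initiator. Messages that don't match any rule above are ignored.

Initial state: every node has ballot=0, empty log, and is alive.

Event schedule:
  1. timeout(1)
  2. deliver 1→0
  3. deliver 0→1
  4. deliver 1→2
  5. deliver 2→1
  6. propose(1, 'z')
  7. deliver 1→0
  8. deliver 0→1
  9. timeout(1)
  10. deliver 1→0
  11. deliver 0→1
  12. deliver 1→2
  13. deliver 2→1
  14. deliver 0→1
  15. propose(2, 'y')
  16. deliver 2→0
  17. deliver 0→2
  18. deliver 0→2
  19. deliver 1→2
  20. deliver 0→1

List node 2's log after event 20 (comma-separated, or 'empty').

z

1. timeout(1):  <1:cand b4 ->
2. deliver 1→0:  <0:foll b4 ->
3. deliver 0→1:  <1:lead b4 ->
4. deliver 1→2:  <2:foll b4 ->
5. deliver 2→1:  nop
6. propose(1,'z'):  nop
7. deliver 1→0:  <0:foll b4 z>
8. deliver 0→1:  <1:lead b4 z>
9. timeout(1):  <1:cand b7 z>
10. deliver 1→0:  <0:foll b7 z>
11. deliver 0→1:  <1:lead b7 z>
12. deliver 1→2:  <2:foll b4 z>
13. deliver 2→1:  nop
14. deliver 0→1:  nop
15. propose(2,'y'):  nop
16. deliver 2→0:  nop
17. deliver 0→2:  nop
18. deliver 0→2:  nop
19. deliver 1→2:  <2:foll b7 z>
20. deliver 0→1:  nop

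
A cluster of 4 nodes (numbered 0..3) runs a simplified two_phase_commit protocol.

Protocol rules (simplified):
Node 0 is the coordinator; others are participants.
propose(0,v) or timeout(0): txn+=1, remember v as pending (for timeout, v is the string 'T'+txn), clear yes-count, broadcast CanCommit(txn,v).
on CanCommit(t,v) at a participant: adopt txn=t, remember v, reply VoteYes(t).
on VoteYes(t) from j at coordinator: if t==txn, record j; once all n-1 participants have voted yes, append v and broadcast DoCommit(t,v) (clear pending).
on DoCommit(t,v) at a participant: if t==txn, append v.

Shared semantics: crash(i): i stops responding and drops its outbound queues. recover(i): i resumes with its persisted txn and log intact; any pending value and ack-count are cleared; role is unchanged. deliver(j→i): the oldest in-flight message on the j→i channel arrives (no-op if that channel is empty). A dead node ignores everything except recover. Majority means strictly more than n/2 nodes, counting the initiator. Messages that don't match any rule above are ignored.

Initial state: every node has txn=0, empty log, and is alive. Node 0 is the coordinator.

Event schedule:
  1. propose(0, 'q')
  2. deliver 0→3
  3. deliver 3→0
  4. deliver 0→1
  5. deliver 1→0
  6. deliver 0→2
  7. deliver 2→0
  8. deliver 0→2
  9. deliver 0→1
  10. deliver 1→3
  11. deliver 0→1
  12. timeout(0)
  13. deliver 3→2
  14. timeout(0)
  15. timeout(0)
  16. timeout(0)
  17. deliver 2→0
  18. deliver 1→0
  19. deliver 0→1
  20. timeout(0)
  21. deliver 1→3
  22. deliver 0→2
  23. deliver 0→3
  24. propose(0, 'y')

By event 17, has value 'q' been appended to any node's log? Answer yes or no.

e1 propose(0,'q'): 0[coor,t=1,-]
e2 deliver 0→3: 3[part,t=1,-]
e3 deliver 3→0: ·
e4 deliver 0→1: 1[part,t=1,-]
e5 deliver 1→0: ·
e6 deliver 0→2: 2[part,t=1,-]
e7 deliver 2→0: 0[coor,t=1,q]
e8 deliver 0→2: 2[part,t=1,q]
e9 deliver 0→1: 1[part,t=1,q]
e10 deliver 1→3: ·
e11 deliver 0→1: ·
e12 timeout(0): 0[coor,t=2,q]
e13 deliver 3→2: ·
e14 timeout(0): 0[coor,t=3,q]
e15 timeout(0): 0[coor,t=4,q]
e16 timeout(0): 0[coor,t=5,q]
e17 deliver 2→0: ·

yes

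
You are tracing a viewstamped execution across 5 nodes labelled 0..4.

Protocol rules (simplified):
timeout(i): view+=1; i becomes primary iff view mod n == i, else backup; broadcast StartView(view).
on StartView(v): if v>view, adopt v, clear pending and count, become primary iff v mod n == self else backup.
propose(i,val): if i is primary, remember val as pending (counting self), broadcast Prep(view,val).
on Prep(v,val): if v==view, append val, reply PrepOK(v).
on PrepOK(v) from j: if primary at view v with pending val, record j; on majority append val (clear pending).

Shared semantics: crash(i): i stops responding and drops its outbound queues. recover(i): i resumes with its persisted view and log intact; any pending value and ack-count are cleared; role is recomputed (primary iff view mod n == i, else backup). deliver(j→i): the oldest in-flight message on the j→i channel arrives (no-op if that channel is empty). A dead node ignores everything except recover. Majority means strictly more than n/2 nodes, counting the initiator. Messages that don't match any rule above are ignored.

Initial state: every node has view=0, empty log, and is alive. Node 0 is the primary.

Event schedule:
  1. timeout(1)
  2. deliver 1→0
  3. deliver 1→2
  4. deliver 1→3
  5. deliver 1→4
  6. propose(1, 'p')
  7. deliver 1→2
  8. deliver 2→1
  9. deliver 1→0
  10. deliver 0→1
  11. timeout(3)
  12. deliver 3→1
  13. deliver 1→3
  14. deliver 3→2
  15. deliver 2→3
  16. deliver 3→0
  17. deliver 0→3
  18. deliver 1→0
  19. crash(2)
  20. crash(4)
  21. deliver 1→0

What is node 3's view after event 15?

2

[1] timeout(1) → N1(prim v1 [-])
[2] deliver 1→0 → N0(back v1 [-])
[3] deliver 1→2 → N2(back v1 [-])
[4] deliver 1→3 → N3(back v1 [-])
[5] deliver 1→4 → N4(back v1 [-])
[6] propose(1,'p') → ∅
[7] deliver 1→2 → N2(back v1 [p])
[8] deliver 2→1 → ∅
[9] deliver 1→0 → N0(back v1 [p])
[10] deliver 0→1 → N1(prim v1 [p])
[11] timeout(3) → N3(back v2 [-])
[12] deliver 3→1 → N1(back v2 [p])
[13] deliver 1→3 → ∅
[14] deliver 3→2 → N2(prim v2 [p])
[15] deliver 2→3 → ∅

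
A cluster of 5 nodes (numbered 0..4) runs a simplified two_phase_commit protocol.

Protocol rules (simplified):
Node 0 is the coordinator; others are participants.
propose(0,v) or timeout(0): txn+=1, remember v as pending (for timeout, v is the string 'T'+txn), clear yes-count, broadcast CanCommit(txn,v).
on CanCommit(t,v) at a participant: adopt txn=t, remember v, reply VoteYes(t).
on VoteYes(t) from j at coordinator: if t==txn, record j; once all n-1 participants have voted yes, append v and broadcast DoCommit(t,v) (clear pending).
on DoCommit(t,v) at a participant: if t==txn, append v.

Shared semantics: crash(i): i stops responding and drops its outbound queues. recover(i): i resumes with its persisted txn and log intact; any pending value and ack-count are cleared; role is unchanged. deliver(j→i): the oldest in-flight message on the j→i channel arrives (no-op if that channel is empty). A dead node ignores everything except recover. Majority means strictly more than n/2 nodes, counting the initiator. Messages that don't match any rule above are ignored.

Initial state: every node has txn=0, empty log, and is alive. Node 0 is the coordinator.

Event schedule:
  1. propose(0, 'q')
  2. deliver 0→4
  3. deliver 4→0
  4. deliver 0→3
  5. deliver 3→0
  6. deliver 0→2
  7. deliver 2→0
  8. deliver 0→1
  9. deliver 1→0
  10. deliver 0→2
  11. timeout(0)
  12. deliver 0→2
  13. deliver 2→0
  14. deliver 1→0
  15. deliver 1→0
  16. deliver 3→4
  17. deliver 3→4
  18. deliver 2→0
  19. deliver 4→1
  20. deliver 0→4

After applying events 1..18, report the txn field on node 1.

1

after 1 — propose(0,'q'): n0:coor/t1/[-]
after 2 — deliver 0→4: n4:part/t1/[-]
after 3 — deliver 4→0: ·
after 4 — deliver 0→3: n3:part/t1/[-]
after 5 — deliver 3→0: ·
after 6 — deliver 0→2: n2:part/t1/[-]
after 7 — deliver 2→0: ·
after 8 — deliver 0→1: n1:part/t1/[-]
after 9 — deliver 1→0: n0:coor/t1/[q]
after 10 — deliver 0→2: n2:part/t1/[q]
after 11 — timeout(0): n0:coor/t2/[q]
after 12 — deliver 0→2: n2:part/t2/[q]
after 13 — deliver 2→0: ·
after 14 — deliver 1→0: ·
after 15 — deliver 1→0: ·
after 16 — deliver 3→4: ·
after 17 — deliver 3→4: ·
after 18 — deliver 2→0: ·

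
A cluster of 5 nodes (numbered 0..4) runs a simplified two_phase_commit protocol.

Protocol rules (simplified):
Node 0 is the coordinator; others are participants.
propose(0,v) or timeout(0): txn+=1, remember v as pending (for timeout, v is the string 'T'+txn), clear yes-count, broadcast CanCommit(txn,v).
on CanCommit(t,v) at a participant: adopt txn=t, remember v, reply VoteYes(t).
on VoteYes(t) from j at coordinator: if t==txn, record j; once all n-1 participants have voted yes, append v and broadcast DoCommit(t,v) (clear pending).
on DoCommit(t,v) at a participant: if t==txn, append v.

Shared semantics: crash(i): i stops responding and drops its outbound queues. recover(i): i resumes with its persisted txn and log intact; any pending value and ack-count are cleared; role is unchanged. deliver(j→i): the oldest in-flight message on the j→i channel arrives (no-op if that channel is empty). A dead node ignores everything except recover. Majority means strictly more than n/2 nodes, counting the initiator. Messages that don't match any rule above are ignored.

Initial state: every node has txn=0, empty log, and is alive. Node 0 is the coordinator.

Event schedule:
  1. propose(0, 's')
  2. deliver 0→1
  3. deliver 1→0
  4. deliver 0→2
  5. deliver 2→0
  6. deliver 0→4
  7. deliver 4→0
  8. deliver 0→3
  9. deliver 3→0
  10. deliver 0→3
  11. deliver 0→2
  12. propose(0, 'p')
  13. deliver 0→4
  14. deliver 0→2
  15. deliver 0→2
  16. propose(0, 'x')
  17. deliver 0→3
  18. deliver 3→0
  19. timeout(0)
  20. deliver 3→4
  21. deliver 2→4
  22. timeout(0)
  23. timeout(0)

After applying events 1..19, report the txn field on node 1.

1

step 1 propose(0,'s'): 0={coor,t=1,log=-}
step 2 deliver 0→1: 1={part,t=1,log=-}
step 3 deliver 1→0: —
step 4 deliver 0→2: 2={part,t=1,log=-}
step 5 deliver 2→0: —
step 6 deliver 0→4: 4={part,t=1,log=-}
step 7 deliver 4→0: —
step 8 deliver 0→3: 3={part,t=1,log=-}
step 9 deliver 3→0: 0={coor,t=1,log=s}
step 10 deliver 0→3: 3={part,t=1,log=s}
step 11 deliver 0→2: 2={part,t=1,log=s}
step 12 propose(0,'p'): 0={coor,t=2,log=s}
step 13 deliver 0→4: 4={part,t=1,log=s}
step 14 deliver 0→2: 2={part,t=2,log=s}
step 15 deliver 0→2: —
step 16 propose(0,'x'): 0={coor,t=3,log=s}
step 17 deliver 0→3: 3={part,t=2,log=s}
step 18 deliver 3→0: —
step 19 timeout(0): 0={coor,t=4,log=s}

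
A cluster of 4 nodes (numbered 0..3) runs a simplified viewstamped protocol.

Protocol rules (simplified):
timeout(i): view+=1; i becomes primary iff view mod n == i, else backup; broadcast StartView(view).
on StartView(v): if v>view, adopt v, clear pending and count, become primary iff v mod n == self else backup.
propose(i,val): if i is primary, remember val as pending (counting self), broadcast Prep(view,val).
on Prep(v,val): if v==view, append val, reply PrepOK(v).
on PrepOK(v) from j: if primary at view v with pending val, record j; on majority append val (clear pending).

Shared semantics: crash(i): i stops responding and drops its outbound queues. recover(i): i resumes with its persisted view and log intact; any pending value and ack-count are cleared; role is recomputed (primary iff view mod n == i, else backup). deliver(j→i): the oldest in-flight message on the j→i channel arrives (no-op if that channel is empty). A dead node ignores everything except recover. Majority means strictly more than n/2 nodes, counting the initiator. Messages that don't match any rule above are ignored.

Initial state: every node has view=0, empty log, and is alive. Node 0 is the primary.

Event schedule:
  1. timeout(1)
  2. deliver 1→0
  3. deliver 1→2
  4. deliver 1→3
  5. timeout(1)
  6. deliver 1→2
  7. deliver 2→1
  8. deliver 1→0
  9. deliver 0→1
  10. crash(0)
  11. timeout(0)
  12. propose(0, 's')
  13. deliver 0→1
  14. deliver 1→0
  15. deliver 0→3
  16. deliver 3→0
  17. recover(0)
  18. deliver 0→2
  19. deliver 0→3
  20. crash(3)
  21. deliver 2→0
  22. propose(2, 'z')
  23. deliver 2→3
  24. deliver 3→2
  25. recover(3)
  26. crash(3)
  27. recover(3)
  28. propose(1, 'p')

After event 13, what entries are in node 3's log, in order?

e1 timeout(1): 1[prim,v=1,-]
e2 deliver 1→0: 0[back,v=1,-]
e3 deliver 1→2: 2[back,v=1,-]
e4 deliver 1→3: 3[back,v=1,-]
e5 timeout(1): 1[back,v=2,-]
e6 deliver 1→2: 2[prim,v=2,-]
e7 deliver 2→1: ·
e8 deliver 1→0: 0[back,v=2,-]
e9 deliver 0→1: ·
e10 crash(0): 0[✗back,v=2,-]
e11 timeout(0): ·
e12 propose(0,'s'): ·
e13 deliver 0→1: ·

empty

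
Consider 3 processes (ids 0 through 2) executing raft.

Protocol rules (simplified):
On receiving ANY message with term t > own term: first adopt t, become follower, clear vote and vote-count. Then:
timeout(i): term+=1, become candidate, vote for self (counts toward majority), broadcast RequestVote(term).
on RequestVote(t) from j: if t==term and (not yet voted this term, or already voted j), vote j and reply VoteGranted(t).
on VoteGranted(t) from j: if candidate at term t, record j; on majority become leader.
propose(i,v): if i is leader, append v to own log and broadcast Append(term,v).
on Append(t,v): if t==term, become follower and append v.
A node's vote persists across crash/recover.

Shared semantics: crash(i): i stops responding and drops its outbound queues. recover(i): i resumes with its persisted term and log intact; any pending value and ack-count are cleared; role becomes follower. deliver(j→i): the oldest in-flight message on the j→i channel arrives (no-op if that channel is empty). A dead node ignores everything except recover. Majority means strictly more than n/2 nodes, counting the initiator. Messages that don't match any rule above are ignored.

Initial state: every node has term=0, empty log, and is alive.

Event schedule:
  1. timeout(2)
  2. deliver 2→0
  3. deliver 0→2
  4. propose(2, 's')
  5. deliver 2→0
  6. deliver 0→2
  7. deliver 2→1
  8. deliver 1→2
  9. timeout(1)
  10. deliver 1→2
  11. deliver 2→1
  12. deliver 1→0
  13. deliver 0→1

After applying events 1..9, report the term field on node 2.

[1] timeout(2) → N2(cand t1 [-])
[2] deliver 2→0 → N0(foll t1 [-])
[3] deliver 0→2 → N2(lead t1 [-])
[4] propose(2,'s') → N2(lead t1 [s])
[5] deliver 2→0 → N0(foll t1 [s])
[6] deliver 0→2 → ∅
[7] deliver 2→1 → N1(foll t1 [-])
[8] deliver 1→2 → ∅
[9] timeout(1) → N1(cand t2 [-])

1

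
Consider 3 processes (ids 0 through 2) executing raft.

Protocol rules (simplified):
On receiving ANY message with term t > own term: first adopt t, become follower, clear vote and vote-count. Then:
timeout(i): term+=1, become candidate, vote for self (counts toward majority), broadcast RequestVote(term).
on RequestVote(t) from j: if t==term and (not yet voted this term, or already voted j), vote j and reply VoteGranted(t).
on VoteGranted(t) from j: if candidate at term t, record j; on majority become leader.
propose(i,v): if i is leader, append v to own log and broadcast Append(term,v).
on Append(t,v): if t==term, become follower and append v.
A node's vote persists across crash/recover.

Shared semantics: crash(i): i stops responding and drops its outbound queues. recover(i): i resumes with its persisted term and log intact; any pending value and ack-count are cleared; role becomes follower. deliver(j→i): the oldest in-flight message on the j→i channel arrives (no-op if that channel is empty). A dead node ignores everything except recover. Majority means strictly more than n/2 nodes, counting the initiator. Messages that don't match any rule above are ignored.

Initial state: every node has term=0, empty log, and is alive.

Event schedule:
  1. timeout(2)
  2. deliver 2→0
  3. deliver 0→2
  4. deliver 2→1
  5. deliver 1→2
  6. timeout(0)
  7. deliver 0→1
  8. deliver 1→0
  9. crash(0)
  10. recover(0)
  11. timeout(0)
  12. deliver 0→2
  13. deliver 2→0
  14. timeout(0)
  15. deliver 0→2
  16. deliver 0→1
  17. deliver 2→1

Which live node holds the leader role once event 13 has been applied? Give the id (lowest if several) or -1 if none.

[1] timeout(2) → N2(cand t1 [-])
[2] deliver 2→0 → N0(foll t1 [-])
[3] deliver 0→2 → N2(lead t1 [-])
[4] deliver 2→1 → N1(foll t1 [-])
[5] deliver 1→2 → ∅
[6] timeout(0) → N0(cand t2 [-])
[7] deliver 0→1 → N1(foll t2 [-])
[8] deliver 1→0 → N0(lead t2 [-])
[9] crash(0) → N0(✗lead t2 [-])
[10] recover(0) → N0(foll t2 [-])
[11] timeout(0) → N0(cand t3 [-])
[12] deliver 0→2 → N2(foll t3 [-])
[13] deliver 2→0 → N0(lead t3 [-])

0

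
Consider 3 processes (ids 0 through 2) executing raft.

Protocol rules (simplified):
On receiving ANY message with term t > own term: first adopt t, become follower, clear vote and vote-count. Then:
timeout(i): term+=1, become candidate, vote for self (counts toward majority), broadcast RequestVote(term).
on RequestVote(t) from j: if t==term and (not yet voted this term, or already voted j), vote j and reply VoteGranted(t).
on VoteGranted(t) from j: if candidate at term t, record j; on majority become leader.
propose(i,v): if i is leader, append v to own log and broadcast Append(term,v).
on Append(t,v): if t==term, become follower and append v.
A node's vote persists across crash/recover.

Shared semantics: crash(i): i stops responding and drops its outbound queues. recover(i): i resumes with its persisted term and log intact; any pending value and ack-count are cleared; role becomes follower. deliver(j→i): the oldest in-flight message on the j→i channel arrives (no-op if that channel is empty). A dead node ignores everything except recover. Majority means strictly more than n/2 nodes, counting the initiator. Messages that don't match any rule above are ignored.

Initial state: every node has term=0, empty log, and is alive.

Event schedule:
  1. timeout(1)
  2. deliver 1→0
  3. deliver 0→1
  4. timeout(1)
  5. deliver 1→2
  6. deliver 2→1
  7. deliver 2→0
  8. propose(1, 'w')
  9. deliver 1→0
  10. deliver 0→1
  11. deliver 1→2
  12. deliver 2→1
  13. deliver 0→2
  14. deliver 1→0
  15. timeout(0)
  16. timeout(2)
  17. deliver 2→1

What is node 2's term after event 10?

e1 timeout(1): 1[cand,t=1,-]
e2 deliver 1→0: 0[foll,t=1,-]
e3 deliver 0→1: 1[lead,t=1,-]
e4 timeout(1): 1[cand,t=2,-]
e5 deliver 1→2: 2[foll,t=1,-]
e6 deliver 2→1: ·
e7 deliver 2→0: ·
e8 propose(1,'w'): ·
e9 deliver 1→0: 0[foll,t=2,-]
e10 deliver 0→1: 1[lead,t=2,-]

1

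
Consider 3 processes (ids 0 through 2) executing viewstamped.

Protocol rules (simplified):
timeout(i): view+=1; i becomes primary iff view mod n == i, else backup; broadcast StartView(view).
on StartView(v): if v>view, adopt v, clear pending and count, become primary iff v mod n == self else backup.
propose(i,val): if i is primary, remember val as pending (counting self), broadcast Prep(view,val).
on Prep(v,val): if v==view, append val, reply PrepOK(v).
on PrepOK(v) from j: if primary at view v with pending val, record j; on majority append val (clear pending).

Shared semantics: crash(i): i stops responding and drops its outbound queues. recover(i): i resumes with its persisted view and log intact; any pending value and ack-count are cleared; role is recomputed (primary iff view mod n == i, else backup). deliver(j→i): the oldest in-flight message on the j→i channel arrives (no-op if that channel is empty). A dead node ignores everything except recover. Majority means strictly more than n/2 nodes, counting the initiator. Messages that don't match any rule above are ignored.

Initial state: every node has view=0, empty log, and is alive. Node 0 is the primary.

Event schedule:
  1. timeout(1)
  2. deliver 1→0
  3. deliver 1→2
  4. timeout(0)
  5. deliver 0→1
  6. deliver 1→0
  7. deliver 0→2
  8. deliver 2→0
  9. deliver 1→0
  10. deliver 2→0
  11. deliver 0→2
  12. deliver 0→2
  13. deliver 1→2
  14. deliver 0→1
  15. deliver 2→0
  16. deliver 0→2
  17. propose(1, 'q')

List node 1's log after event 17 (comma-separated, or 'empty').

empty

step 1 timeout(1): 1={prim,v=1,log=-}
step 2 deliver 1→0: 0={back,v=1,log=-}
step 3 deliver 1→2: 2={back,v=1,log=-}
step 4 timeout(0): 0={back,v=2,log=-}
step 5 deliver 0→1: 1={back,v=2,log=-}
step 6 deliver 1→0: —
step 7 deliver 0→2: 2={prim,v=2,log=-}
step 8 deliver 2→0: —
step 9 deliver 1→0: —
step 10 deliver 2→0: —
step 11 deliver 0→2: —
step 12 deliver 0→2: —
step 13 deliver 1→2: —
step 14 deliver 0→1: —
step 15 deliver 2→0: —
step 16 deliver 0→2: —
step 17 propose(1,'q'): —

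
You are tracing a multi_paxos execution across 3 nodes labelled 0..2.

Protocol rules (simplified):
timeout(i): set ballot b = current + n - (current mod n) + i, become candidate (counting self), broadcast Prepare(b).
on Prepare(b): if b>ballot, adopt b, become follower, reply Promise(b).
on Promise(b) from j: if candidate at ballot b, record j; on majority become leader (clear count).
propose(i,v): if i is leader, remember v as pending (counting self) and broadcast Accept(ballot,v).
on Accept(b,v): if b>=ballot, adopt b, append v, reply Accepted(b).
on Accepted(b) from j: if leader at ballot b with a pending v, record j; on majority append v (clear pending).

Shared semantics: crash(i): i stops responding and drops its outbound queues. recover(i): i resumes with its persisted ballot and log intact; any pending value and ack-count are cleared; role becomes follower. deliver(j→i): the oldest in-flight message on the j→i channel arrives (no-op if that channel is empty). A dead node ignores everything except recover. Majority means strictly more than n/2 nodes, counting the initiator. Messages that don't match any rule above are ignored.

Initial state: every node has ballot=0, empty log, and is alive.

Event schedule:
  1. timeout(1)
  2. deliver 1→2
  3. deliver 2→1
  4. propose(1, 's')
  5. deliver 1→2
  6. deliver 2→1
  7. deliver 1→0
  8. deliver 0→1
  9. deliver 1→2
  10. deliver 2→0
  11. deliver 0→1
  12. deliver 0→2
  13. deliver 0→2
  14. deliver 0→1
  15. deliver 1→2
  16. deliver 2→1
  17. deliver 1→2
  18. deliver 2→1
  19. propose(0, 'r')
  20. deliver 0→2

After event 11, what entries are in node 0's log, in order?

empty

[1] timeout(1) → N1(cand b4 [-])
[2] deliver 1→2 → N2(foll b4 [-])
[3] deliver 2→1 → N1(lead b4 [-])
[4] propose(1,'s') → ∅
[5] deliver 1→2 → N2(foll b4 [s])
[6] deliver 2→1 → N1(lead b4 [s])
[7] deliver 1→0 → N0(foll b4 [-])
[8] deliver 0→1 → ∅
[9] deliver 1→2 → ∅
[10] deliver 2→0 → ∅
[11] deliver 0→1 → ∅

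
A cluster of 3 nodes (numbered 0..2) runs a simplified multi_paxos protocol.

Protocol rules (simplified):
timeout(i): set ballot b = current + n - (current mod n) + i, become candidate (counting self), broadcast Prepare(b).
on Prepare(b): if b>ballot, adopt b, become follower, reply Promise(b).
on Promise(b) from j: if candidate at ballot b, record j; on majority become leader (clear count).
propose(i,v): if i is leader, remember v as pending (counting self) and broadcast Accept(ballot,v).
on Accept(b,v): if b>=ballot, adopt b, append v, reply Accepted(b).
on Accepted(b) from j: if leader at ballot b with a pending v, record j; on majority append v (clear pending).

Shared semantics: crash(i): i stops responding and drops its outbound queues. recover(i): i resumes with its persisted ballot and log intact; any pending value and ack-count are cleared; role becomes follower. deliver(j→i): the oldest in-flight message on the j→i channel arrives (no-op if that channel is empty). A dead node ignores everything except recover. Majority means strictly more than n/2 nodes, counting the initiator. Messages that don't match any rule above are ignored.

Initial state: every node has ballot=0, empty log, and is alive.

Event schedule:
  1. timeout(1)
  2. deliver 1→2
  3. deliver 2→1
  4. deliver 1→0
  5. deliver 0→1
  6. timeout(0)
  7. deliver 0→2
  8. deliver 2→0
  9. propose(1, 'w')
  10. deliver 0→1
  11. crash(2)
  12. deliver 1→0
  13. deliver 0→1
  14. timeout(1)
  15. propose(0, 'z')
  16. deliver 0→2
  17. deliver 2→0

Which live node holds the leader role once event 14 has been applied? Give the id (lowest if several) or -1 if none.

0

[1] timeout(1) → N1(cand b4 [-])
[2] deliver 1→2 → N2(foll b4 [-])
[3] deliver 2→1 → N1(lead b4 [-])
[4] deliver 1→0 → N0(foll b4 [-])
[5] deliver 0→1 → ∅
[6] timeout(0) → N0(cand b6 [-])
[7] deliver 0→2 → N2(foll b6 [-])
[8] deliver 2→0 → N0(lead b6 [-])
[9] propose(1,'w') → ∅
[10] deliver 0→1 → N1(foll b6 [-])
[11] crash(2) → N2(✗foll b6 [-])
[12] deliver 1→0 → ∅
[13] deliver 0→1 → ∅
[14] timeout(1) → N1(cand b10 [-])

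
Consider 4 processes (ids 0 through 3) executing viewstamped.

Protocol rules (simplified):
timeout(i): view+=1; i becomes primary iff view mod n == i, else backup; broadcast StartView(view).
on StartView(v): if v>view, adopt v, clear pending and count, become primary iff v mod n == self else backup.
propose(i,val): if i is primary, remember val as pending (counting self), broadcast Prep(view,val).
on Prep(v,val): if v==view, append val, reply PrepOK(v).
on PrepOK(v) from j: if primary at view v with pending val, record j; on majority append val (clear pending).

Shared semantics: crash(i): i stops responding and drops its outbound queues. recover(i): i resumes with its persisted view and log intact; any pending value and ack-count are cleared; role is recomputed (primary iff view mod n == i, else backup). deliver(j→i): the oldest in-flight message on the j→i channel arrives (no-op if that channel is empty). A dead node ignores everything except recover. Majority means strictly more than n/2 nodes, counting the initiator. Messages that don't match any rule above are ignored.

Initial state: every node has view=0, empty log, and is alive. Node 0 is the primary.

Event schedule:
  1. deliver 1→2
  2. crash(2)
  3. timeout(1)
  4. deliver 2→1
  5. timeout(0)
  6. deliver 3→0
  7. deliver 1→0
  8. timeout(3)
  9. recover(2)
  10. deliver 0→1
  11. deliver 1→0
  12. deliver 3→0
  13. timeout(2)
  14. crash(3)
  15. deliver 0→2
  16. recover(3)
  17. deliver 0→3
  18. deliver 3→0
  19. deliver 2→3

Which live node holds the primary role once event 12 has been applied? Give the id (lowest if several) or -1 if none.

1

1. deliver 1→2:  nop
2. crash(2):  <2:✗back v0 ->
3. timeout(1):  <1:prim v1 ->
4. deliver 2→1:  nop
5. timeout(0):  <0:back v1 ->
6. deliver 3→0:  nop
7. deliver 1→0:  nop
8. timeout(3):  <3:back v1 ->
9. recover(2):  <2:back v0 ->
10. deliver 0→1:  nop
11. deliver 1→0:  nop
12. deliver 3→0:  nop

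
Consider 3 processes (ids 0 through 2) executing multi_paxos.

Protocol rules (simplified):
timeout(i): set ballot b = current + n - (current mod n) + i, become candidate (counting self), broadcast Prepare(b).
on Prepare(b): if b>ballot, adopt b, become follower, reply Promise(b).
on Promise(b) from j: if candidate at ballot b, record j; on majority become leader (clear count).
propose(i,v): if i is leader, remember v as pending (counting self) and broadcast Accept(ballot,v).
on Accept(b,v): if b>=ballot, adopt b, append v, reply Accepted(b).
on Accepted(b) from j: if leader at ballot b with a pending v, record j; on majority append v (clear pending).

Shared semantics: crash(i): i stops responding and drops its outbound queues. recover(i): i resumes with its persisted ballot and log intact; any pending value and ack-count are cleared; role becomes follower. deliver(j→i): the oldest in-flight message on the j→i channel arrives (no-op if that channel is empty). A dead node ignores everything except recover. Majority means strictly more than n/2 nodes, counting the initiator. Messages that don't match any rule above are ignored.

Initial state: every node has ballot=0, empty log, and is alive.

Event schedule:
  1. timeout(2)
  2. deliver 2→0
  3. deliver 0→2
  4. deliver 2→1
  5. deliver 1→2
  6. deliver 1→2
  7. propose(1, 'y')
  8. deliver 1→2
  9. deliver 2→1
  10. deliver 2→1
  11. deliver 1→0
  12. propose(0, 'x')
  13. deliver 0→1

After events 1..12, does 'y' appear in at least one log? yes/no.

no

step 1 timeout(2): 2={cand,b=5,log=-}
step 2 deliver 2→0: 0={foll,b=5,log=-}
step 3 deliver 0→2: 2={lead,b=5,log=-}
step 4 deliver 2→1: 1={foll,b=5,log=-}
step 5 deliver 1→2: —
step 6 deliver 1→2: —
step 7 propose(1,'y'): —
step 8 deliver 1→2: —
step 9 deliver 2→1: —
step 10 deliver 2→1: —
step 11 deliver 1→0: —
step 12 propose(0,'x'): —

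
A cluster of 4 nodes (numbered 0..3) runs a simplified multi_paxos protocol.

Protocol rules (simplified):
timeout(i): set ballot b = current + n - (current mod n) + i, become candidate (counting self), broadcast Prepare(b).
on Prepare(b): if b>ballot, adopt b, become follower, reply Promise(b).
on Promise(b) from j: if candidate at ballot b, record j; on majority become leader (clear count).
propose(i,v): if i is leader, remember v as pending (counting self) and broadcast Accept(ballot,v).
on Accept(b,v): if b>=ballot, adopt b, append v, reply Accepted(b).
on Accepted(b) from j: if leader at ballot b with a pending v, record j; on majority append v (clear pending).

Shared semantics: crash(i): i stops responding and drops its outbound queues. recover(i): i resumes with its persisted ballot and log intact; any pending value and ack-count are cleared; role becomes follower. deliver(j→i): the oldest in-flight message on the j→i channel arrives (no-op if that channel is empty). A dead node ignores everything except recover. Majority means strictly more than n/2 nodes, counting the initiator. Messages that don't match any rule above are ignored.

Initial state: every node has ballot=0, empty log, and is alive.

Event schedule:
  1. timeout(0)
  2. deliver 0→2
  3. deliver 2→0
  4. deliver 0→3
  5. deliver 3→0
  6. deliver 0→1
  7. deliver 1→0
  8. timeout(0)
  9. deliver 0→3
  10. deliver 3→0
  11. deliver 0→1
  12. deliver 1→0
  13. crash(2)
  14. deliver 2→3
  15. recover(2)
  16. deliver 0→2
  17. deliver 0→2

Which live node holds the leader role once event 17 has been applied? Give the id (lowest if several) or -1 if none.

0

after 1 — timeout(0): n0:cand/b4/[-]
after 2 — deliver 0→2: n2:foll/b4/[-]
after 3 — deliver 2→0: ·
after 4 — deliver 0→3: n3:foll/b4/[-]
after 5 — deliver 3→0: n0:lead/b4/[-]
after 6 — deliver 0→1: n1:foll/b4/[-]
after 7 — deliver 1→0: ·
after 8 — timeout(0): n0:cand/b8/[-]
after 9 — deliver 0→3: n3:foll/b8/[-]
after 10 — deliver 3→0: ·
after 11 — deliver 0→1: n1:foll/b8/[-]
after 12 — deliver 1→0: n0:lead/b8/[-]
after 13 — crash(2): n2:✗foll/b4/[-]
after 14 — deliver 2→3: ·
after 15 — recover(2): n2:foll/b4/[-]
after 16 — deliver 0→2: n2:foll/b8/[-]
after 17 — deliver 0→2: ·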